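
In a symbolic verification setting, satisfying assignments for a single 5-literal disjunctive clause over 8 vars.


Step 1: Total=2^8=256
Step 2: Unsat when all 5 false: 2^3=8
Step 3: Sat=256-8=248

248


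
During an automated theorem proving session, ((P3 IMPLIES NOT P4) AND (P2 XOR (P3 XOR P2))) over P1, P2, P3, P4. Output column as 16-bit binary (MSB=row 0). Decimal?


Formula: ((P3 IMPLIES NOT P4) AND (P2 XOR (P3 XOR P2))) over P1, P2, P3, P4 (16 rows)
Evaluate each row (bits = P1,P2,P3,P4, MSB first):
  row 0 [0000]: ((0 IMPLIES NOT 0) AND (0 XOR (0 XOR 0))) -> 0
  row 1 [0001]: ((0 IMPLIES NOT 1) AND (0 XOR (0 XOR 0))) -> 0
  row 2 [0010]: ((1 IMPLIES NOT 0) AND (0 XOR (1 XOR 0))) -> 1
  row 3 [0011]: ((1 IMPLIES NOT 1) AND (0 XOR (1 XOR 0))) -> 0
  row 4 [0100]: ((0 IMPLIES NOT 0) AND (1 XOR (0 XOR 1))) -> 0
  row 5 [0101]: ((0 IMPLIES NOT 1) AND (1 XOR (0 XOR 1))) -> 0
  row 6 [0110]: ((1 IMPLIES NOT 0) AND (1 XOR (1 XOR 1))) -> 1
  row 7 [0111]: ((1 IMPLIES NOT 1) AND (1 XOR (1 XOR 1))) -> 0
  row 8 [1000]: ((0 IMPLIES NOT 0) AND (0 XOR (0 XOR 0))) -> 0
  row 9 [1001]: ((0 IMPLIES NOT 1) AND (0 XOR (0 XOR 0))) -> 0
  row 10 [1010]: ((1 IMPLIES NOT 0) AND (0 XOR (1 XOR 0))) -> 1
  row 11 [1011]: ((1 IMPLIES NOT 1) AND (0 XOR (1 XOR 0))) -> 0
  row 12 [1100]: ((0 IMPLIES NOT 0) AND (1 XOR (0 XOR 1))) -> 0
  row 13 [1101]: ((0 IMPLIES NOT 1) AND (1 XOR (0 XOR 1))) -> 0
  row 14 [1110]: ((1 IMPLIES NOT 0) AND (1 XOR (1 XOR 1))) -> 1
  row 15 [1111]: ((1 IMPLIES NOT 1) AND (1 XOR (1 XOR 1))) -> 0
Full result column, 4 rows per line (P1,P2 fixed per line; P3,P4 runs 00..11 left to right):
  rows 0-3 [P1,P2=00]: 0010  = hex 2
  rows 4-7 [P1,P2=01]: 0010  = hex 2
  rows 8-11 [P1,P2=10]: 0010  = hex 2
  rows 12-15 [P1,P2=11]: 0010  = hex 2
Output column (row 0 .. row 15) = 0010001000100010
Output column grouped in 4s = 0010 0010 0010 0010 = 0x2222
Convert to decimal digit by digit (value = value*16 + digit):
  2 -> 2
  2*16 + 2 = 34
  34*16 + 2 = 546
  546*16 + 2 = 8738
Decimal = 8738

8738


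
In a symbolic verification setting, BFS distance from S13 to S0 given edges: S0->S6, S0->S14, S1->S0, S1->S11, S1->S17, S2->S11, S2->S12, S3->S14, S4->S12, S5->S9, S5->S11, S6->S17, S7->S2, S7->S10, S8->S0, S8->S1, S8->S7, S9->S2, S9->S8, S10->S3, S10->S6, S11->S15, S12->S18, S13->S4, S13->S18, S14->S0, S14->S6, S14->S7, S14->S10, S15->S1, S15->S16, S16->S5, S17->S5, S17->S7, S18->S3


BFS layer-by-layer from S13:
  dist 0: {S13}
  dist 1: {S4, S18}
  dist 2: {S3, S12}
  dist 3: {S14}
  dist 4: {S0, S6, S7, S10}
  -> S0 reached at distance 4
Shortest path length = 4

4


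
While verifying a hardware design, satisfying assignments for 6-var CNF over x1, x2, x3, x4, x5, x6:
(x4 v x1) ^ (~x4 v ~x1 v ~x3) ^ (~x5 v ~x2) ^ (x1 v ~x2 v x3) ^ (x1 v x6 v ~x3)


CNF with 5 clauses over 6 vars (64 assignments).
An assignment satisfies CNF iff every clause has >=1 true literal.
Check each row (bits = x1,x2,x3,x4,x5,x6; clause T/F shown):
  row 0 [000000]: clauses=FTTTT -> 0
  row 1 [000001]: clauses=FTTTT -> 0
  row 2 [000010]: clauses=FTTTT -> 0
  row 3 [000011]: clauses=FTTTT -> 0
  row 4 [000100]: clauses=TTTTT -> 1
  (every remaining row is evaluated the same way; all 64 results are listed next)
Full result column, 8 rows per line (x1,x2,x3 fixed per line; x4,x5,x6 runs 000..111 left to right):
  rows 0-7 [x1,x2,x3=000]: 00001111  (ones: 4)
  rows 8-15 [x1,x2,x3=001]: 00000101  (ones: 2)
  rows 16-23 [x1,x2,x3=010]: 00000000  (ones: 0)
  rows 24-31 [x1,x2,x3=011]: 00000100  (ones: 1)
  rows 32-39 [x1,x2,x3=100]: 11111111  (ones: 8)
  rows 40-47 [x1,x2,x3=101]: 11110000  (ones: 4)
  rows 48-55 [x1,x2,x3=110]: 11001100  (ones: 4)
  rows 56-63 [x1,x2,x3=111]: 11000000  (ones: 2)
Satisfying assignments = 4+2+0+1+8+4+4+2 = 25

25


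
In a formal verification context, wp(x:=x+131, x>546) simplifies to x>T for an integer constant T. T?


Formula: wp(x:=E, P) = P[E/x] (substitute E for x in postcondition)
Step 1: Postcondition: x>546
Step 2: Substitute x+131 for x: x+131>546
Step 3: Solve for x: x > 546-131 = 415

415


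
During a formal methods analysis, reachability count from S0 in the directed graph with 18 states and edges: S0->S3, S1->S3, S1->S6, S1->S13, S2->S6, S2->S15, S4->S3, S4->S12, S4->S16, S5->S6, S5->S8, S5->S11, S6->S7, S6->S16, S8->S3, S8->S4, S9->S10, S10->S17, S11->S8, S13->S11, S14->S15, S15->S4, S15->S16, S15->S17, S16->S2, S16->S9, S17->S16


BFS from S0:
  layer 0: {S0}
  layer 1: {S3}
Reachable set: {S0, S3}
Count = 2

2


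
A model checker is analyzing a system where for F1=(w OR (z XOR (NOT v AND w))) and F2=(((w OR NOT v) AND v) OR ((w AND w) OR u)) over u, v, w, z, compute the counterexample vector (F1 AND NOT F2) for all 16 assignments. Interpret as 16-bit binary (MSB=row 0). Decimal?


F1 = (w OR (z XOR (NOT v AND w)))
F2 = (((w OR NOT v) AND v) OR ((w AND w) OR u))
Counterexample to F1=>F2 is where F1=1 and F2=0.
Evaluate each row (bits = u,v,w,z, MSB first):
  row 0 [0000]: F1=0 F2=0 -> F1&~F2 -> 0
  row 1 [0001]: F1=1 F2=0 -> F1&~F2 -> 1
  row 2 [0010]: F1=1 F2=1 -> F1&~F2 -> 0
  row 3 [0011]: F1=1 F2=1 -> F1&~F2 -> 0
  row 4 [0100]: F1=0 F2=0 -> F1&~F2 -> 0
  row 5 [0101]: F1=1 F2=0 -> F1&~F2 -> 1
  row 6 [0110]: F1=1 F2=1 -> F1&~F2 -> 0
  row 7 [0111]: F1=1 F2=1 -> F1&~F2 -> 0
  row 8 [1000]: F1=0 F2=1 -> F1&~F2 -> 0
  row 9 [1001]: F1=1 F2=1 -> F1&~F2 -> 0
  row 10 [1010]: F1=1 F2=1 -> F1&~F2 -> 0
  row 11 [1011]: F1=1 F2=1 -> F1&~F2 -> 0
  row 12 [1100]: F1=0 F2=1 -> F1&~F2 -> 0
  row 13 [1101]: F1=1 F2=1 -> F1&~F2 -> 0
  row 14 [1110]: F1=1 F2=1 -> F1&~F2 -> 0
  row 15 [1111]: F1=1 F2=1 -> F1&~F2 -> 0
Full result column, 4 rows per line (u,v fixed per line; w,z runs 00..11 left to right):
  rows 0-3 [u,v=00]: 0100  = hex 4
  rows 4-7 [u,v=01]: 0100  = hex 4
  rows 8-11 [u,v=10]: 0000  = hex 0
  rows 12-15 [u,v=11]: 0000  = hex 0
Counterexample vector (row 0 .. row 15) = 0100010000000000
Output column grouped in 4s = 0100 0100 0000 0000 = 0x4400
Convert to decimal digit by digit (value = value*16 + digit):
  4 -> 4
  4*16 + 4 = 68
  68*16 + 0 = 1088
  1088*16 + 0 = 17408
Decimal = 17408

17408


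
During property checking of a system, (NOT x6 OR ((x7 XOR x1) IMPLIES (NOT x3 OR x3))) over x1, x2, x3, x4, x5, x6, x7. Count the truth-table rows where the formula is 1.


Formula: (NOT x6 OR ((x7 XOR x1) IMPLIES (NOT x3 OR x3))) over 7 vars (128 rows)
Evaluate each row (x1, x2, x3, x4, x5, x6, x7 as bits, MSB first):
  row 0 [0000000]: (NOT 0 OR ((0 XOR 0) IMPLIES (NOT 0 OR 0))) -> 1
  row 1 [0000001]: (NOT 0 OR ((1 XOR 0) IMPLIES (NOT 0 OR 0))) -> 1
  row 2 [0000010]: (NOT 1 OR ((0 XOR 0) IMPLIES (NOT 0 OR 0))) -> 1
  row 3 [0000011]: (NOT 1 OR ((1 XOR 0) IMPLIES (NOT 0 OR 0))) -> 1
  row 4 [0000100]: (NOT 0 OR ((0 XOR 0) IMPLIES (NOT 0 OR 0))) -> 1
  (every remaining row is evaluated the same way; all 128 results are listed next)
Full result column, 8 rows per line (x1,x2,x3,x4 fixed per line; x5,x6,x7 runs 000..111 left to right):
  rows 0-7 [x1,x2,x3,x4=0000]: 11111111  (ones: 8)
  rows 8-15 [x1,x2,x3,x4=0001]: 11111111  (ones: 8)
  rows 16-23 [x1,x2,x3,x4=0010]: 11111111  (ones: 8)
  rows 24-31 [x1,x2,x3,x4=0011]: 11111111  (ones: 8)
  rows 32-39 [x1,x2,x3,x4=0100]: 11111111  (ones: 8)
  rows 40-47 [x1,x2,x3,x4=0101]: 11111111  (ones: 8)
  rows 48-55 [x1,x2,x3,x4=0110]: 11111111  (ones: 8)
  rows 56-63 [x1,x2,x3,x4=0111]: 11111111  (ones: 8)
  rows 64-71 [x1,x2,x3,x4=1000]: 11111111  (ones: 8)
  rows 72-79 [x1,x2,x3,x4=1001]: 11111111  (ones: 8)
  rows 80-87 [x1,x2,x3,x4=1010]: 11111111  (ones: 8)
  rows 88-95 [x1,x2,x3,x4=1011]: 11111111  (ones: 8)
  rows 96-103 [x1,x2,x3,x4=1100]: 11111111  (ones: 8)
  rows 104-111 [x1,x2,x3,x4=1101]: 11111111  (ones: 8)
  rows 112-119 [x1,x2,x3,x4=1110]: 11111111  (ones: 8)
  rows 120-127 [x1,x2,x3,x4=1111]: 11111111  (ones: 8)
Count of 1-rows = 8+8+8+8+8+8+8+8+8+8+8+8+8+8+8+8 = 128

128


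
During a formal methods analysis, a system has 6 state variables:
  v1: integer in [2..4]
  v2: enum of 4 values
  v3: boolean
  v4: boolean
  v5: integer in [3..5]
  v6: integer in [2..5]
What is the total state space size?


State space = product of domain sizes of all variables.
Domain sizes:
  v1 (integer in [2..4]): 3
  v2 (enum of 4 values): 4
  v3 (boolean): 2
  v4 (boolean): 2
  v5 (integer in [3..5]): 3
  v6 (integer in [2..5]): 4
Product = 3 * 4 * 2 * 2 * 3 * 4 = 576

576


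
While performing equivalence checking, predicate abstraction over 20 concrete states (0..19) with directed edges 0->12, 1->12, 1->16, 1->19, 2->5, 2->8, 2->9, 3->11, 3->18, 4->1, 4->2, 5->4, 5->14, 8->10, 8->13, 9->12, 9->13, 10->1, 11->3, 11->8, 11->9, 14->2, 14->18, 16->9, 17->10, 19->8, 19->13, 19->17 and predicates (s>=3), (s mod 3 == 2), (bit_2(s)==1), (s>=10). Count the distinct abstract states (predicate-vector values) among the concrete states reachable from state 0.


BFS from 0:
Concrete reachable: {0, 12}
Abstract via predicates (s>=3), (s mod 3 == 2), (bit_2(s)==1), (s>=10):
  (0,0,0,0) <- {0}
  (1,0,1,1) <- {12}
Distinct abstract states = 2

2


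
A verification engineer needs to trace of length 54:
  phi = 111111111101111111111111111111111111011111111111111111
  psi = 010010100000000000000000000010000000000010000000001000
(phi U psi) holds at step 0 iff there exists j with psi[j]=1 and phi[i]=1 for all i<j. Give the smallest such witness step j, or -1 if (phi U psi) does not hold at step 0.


(phi U psi) at 0: need smallest j with psi[j]=1 and phi[i]=1 for all i in [0,j).
Scan from step 0:
  step 0: phi=1, psi=0 -> continue
  step 1: psi=1 and phi held for [0,1) -> witness found
Witness step = 1

1


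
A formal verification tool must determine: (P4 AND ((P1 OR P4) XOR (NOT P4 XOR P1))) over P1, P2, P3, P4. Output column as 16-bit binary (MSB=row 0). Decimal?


Formula: (P4 AND ((P1 OR P4) XOR (NOT P4 XOR P1))) over P1, P2, P3, P4 (16 rows)
Evaluate each row (bits = P1,P2,P3,P4, MSB first):
  row 0 [0000]: (0 AND ((0 OR 0) XOR (NOT 0 XOR 0))) -> 0
  row 1 [0001]: (1 AND ((0 OR 1) XOR (NOT 1 XOR 0))) -> 1
  row 2 [0010]: (0 AND ((0 OR 0) XOR (NOT 0 XOR 0))) -> 0
  row 3 [0011]: (1 AND ((0 OR 1) XOR (NOT 1 XOR 0))) -> 1
  row 4 [0100]: (0 AND ((0 OR 0) XOR (NOT 0 XOR 0))) -> 0
  row 5 [0101]: (1 AND ((0 OR 1) XOR (NOT 1 XOR 0))) -> 1
  row 6 [0110]: (0 AND ((0 OR 0) XOR (NOT 0 XOR 0))) -> 0
  row 7 [0111]: (1 AND ((0 OR 1) XOR (NOT 1 XOR 0))) -> 1
  row 8 [1000]: (0 AND ((1 OR 0) XOR (NOT 0 XOR 1))) -> 0
  row 9 [1001]: (1 AND ((1 OR 1) XOR (NOT 1 XOR 1))) -> 0
  row 10 [1010]: (0 AND ((1 OR 0) XOR (NOT 0 XOR 1))) -> 0
  row 11 [1011]: (1 AND ((1 OR 1) XOR (NOT 1 XOR 1))) -> 0
  row 12 [1100]: (0 AND ((1 OR 0) XOR (NOT 0 XOR 1))) -> 0
  row 13 [1101]: (1 AND ((1 OR 1) XOR (NOT 1 XOR 1))) -> 0
  row 14 [1110]: (0 AND ((1 OR 0) XOR (NOT 0 XOR 1))) -> 0
  row 15 [1111]: (1 AND ((1 OR 1) XOR (NOT 1 XOR 1))) -> 0
Full result column, 4 rows per line (P1,P2 fixed per line; P3,P4 runs 00..11 left to right):
  rows 0-3 [P1,P2=00]: 0101  = hex 5
  rows 4-7 [P1,P2=01]: 0101  = hex 5
  rows 8-11 [P1,P2=10]: 0000  = hex 0
  rows 12-15 [P1,P2=11]: 0000  = hex 0
Output column (row 0 .. row 15) = 0101010100000000
Output column grouped in 4s = 0101 0101 0000 0000 = 0x5500
Convert to decimal digit by digit (value = value*16 + digit):
  5 -> 5
  5*16 + 5 = 85
  85*16 + 0 = 1360
  1360*16 + 0 = 21760
Decimal = 21760

21760


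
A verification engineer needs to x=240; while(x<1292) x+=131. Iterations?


Step 1: x goes from 240 toward 1292 by 131; the body runs while x<1292, so iterations = ceil((bound-start)/step)
Step 2: Distance=1052
Step 3: ceil(1052/131)=9

9


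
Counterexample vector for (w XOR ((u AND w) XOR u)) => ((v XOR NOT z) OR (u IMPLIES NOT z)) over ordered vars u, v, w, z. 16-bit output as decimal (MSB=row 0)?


F1 = (w XOR ((u AND w) XOR u))
F2 = ((v XOR NOT z) OR (u IMPLIES NOT z))
Counterexample to F1=>F2 is where F1=1 and F2=0.
Evaluate each row (bits = u,v,w,z, MSB first):
  row 0 [0000]: F1=0 F2=1 -> F1&~F2 -> 0
  row 1 [0001]: F1=0 F2=1 -> F1&~F2 -> 0
  row 2 [0010]: F1=1 F2=1 -> F1&~F2 -> 0
  row 3 [0011]: F1=1 F2=1 -> F1&~F2 -> 0
  row 4 [0100]: F1=0 F2=1 -> F1&~F2 -> 0
  row 5 [0101]: F1=0 F2=1 -> F1&~F2 -> 0
  row 6 [0110]: F1=1 F2=1 -> F1&~F2 -> 0
  row 7 [0111]: F1=1 F2=1 -> F1&~F2 -> 0
  row 8 [1000]: F1=1 F2=1 -> F1&~F2 -> 0
  row 9 [1001]: F1=1 F2=0 -> F1&~F2 -> 1
  row 10 [1010]: F1=1 F2=1 -> F1&~F2 -> 0
  row 11 [1011]: F1=1 F2=0 -> F1&~F2 -> 1
  row 12 [1100]: F1=1 F2=1 -> F1&~F2 -> 0
  row 13 [1101]: F1=1 F2=1 -> F1&~F2 -> 0
  row 14 [1110]: F1=1 F2=1 -> F1&~F2 -> 0
  row 15 [1111]: F1=1 F2=1 -> F1&~F2 -> 0
Full result column, 4 rows per line (u,v fixed per line; w,z runs 00..11 left to right):
  rows 0-3 [u,v=00]: 0000  = hex 0
  rows 4-7 [u,v=01]: 0000  = hex 0
  rows 8-11 [u,v=10]: 0101  = hex 5
  rows 12-15 [u,v=11]: 0000  = hex 0
Counterexample vector (row 0 .. row 15) = 0000000001010000
Output column grouped in 4s = 0000 0000 0101 0000 = 0x0050
Convert to decimal digit by digit (value = value*16 + digit):
  0 -> 0
  0*16 + 0 = 0
  0*16 + 5 = 5
  5*16 + 0 = 80
Decimal = 80

80


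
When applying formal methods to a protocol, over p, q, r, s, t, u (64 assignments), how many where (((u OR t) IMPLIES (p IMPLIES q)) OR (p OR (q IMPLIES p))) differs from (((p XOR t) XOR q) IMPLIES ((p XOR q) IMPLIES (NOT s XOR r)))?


F1 = (((u OR t) IMPLIES (p IMPLIES q)) OR (p OR (q IMPLIES p)))
F2 = (((p XOR t) XOR q) IMPLIES ((p XOR q) IMPLIES (NOT s XOR r)))
Evaluate both on each of 64 rows (bits = p,q,r,s,t,u):
  row 0 [000000]: F1=1 F2=1 -> 0
  row 1 [000001]: F1=1 F2=1 -> 0
  row 2 [000010]: F1=1 F2=1 -> 0
  row 3 [000011]: F1=1 F2=1 -> 0
  row 4 [000100]: F1=1 F2=1 -> 0
  (every remaining row is evaluated the same way; all 64 results are listed next)
Full result column, 8 rows per line (p,q,r fixed per line; s,t,u runs 000..111 left to right):
  rows 0-7 [p,q,r=000]: 00000000  (ones: 0)
  rows 8-15 [p,q,r=001]: 00000000  (ones: 0)
  rows 16-23 [p,q,r=010]: 00001100  (ones: 2)
  rows 24-31 [p,q,r=011]: 11000000  (ones: 2)
  rows 32-39 [p,q,r=100]: 00001100  (ones: 2)
  rows 40-47 [p,q,r=101]: 11000000  (ones: 2)
  rows 48-55 [p,q,r=110]: 00000000  (ones: 0)
  rows 56-63 [p,q,r=111]: 00000000  (ones: 0)
Disagreements = 0+0+2+2+2+2+0+0 = 8

8


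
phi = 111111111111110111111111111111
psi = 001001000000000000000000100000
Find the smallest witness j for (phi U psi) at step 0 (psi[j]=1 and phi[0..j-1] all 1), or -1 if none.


(phi U psi) at 0: need smallest j with psi[j]=1 and phi[i]=1 for all i in [0,j).
Scan from step 0:
  step 0: phi=1, psi=0 -> continue
  step 1: phi=1, psi=0 -> continue
  step 2: psi=1 and phi held for [0,2) -> witness found
Witness step = 2

2


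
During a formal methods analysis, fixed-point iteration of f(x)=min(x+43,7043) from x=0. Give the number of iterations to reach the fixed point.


Step 1: x=0, cap=7043, increment=43
Step 2: x grows by 43 each step until capped at 7043; fixed point is x=7043
Step 3: iterations = ceil(7043/43) = 164

164


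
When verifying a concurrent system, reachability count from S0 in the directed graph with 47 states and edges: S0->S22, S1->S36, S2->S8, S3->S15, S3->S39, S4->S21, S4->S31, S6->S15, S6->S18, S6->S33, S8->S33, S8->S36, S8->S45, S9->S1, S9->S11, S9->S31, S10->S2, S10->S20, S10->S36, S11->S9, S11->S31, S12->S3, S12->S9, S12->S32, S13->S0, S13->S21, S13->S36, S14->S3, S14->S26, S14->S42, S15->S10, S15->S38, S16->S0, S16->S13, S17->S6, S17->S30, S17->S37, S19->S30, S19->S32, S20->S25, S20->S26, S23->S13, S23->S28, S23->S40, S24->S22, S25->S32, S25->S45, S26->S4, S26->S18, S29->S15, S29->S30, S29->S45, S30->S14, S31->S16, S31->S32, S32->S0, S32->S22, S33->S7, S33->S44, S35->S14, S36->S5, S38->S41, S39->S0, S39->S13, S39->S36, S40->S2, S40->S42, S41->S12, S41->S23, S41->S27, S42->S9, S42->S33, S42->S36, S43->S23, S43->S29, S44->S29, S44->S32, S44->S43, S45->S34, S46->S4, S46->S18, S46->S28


BFS from S0:
  layer 0: {S0}
  layer 1: {S22}
Reachable set: {S0, S22}
Count = 2

2


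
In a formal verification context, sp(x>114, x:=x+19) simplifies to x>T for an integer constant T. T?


Formula: sp(P, x:=E) = exists old_x. (x = E[old_x/x]) AND P[old_x/x] (old_x is the value of x before the assignment; eliminate old_x by solving x = E[old_x/x] for old_x)
Step 1: Precondition P: x>114, i.e. old_x > 114
Step 2: Assignment gives x = old_x + 19, so old_x = x - 19
Step 3: Substitute into P: x - 19 > 114
Step 4: Simplify: x > 114+19 = 133

133


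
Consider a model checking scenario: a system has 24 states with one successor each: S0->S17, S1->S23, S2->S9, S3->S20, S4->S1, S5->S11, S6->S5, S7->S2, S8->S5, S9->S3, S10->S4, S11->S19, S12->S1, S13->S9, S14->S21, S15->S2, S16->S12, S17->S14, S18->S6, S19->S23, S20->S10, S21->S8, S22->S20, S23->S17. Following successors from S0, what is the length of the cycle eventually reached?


Trace from S0 until a state repeats:
  S0 -> S17 -> S14 -> S21 -> S8 -> S5 -> S11 -> S19 -> S23 -> S17
S17 first seen at step 1, revisited at step 9.
Cycle length = 9 - 1 = 8

8


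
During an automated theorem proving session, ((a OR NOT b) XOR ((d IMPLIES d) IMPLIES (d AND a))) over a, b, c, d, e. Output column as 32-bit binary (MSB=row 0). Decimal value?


Formula: ((a OR NOT b) XOR ((d IMPLIES d) IMPLIES (d AND a))) over a, b, c, d, e (32 rows)
Evaluate each row (bits = a,b,c,d,e, MSB first):
  row 0 [00000]: ((0 OR NOT 0) XOR ((0 IMPLIES 0) IMPLIES (0 AND 0))) -> 1
  row 1 [00001]: ((0 OR NOT 0) XOR ((0 IMPLIES 0) IMPLIES (0 AND 0))) -> 1
  row 2 [00010]: ((0 OR NOT 0) XOR ((1 IMPLIES 1) IMPLIES (1 AND 0))) -> 1
  row 3 [00011]: ((0 OR NOT 0) XOR ((1 IMPLIES 1) IMPLIES (1 AND 0))) -> 1
  row 4 [00100]: ((0 OR NOT 0) XOR ((0 IMPLIES 0) IMPLIES (0 AND 0))) -> 1
  row 5 [00101]: ((0 OR NOT 0) XOR ((0 IMPLIES 0) IMPLIES (0 AND 0))) -> 1
  row 6 [00110]: ((0 OR NOT 0) XOR ((1 IMPLIES 1) IMPLIES (1 AND 0))) -> 1
  row 7 [00111]: ((0 OR NOT 0) XOR ((1 IMPLIES 1) IMPLIES (1 AND 0))) -> 1
  row 8 [01000]: ((0 OR NOT 1) XOR ((0 IMPLIES 0) IMPLIES (0 AND 0))) -> 0
  row 9 [01001]: ((0 OR NOT 1) XOR ((0 IMPLIES 0) IMPLIES (0 AND 0))) -> 0
  row 10 [01010]: ((0 OR NOT 1) XOR ((1 IMPLIES 1) IMPLIES (1 AND 0))) -> 0
  row 11 [01011]: ((0 OR NOT 1) XOR ((1 IMPLIES 1) IMPLIES (1 AND 0))) -> 0
  row 12 [01100]: ((0 OR NOT 1) XOR ((0 IMPLIES 0) IMPLIES (0 AND 0))) -> 0
  row 13 [01101]: ((0 OR NOT 1) XOR ((0 IMPLIES 0) IMPLIES (0 AND 0))) -> 0
  row 14 [01110]: ((0 OR NOT 1) XOR ((1 IMPLIES 1) IMPLIES (1 AND 0))) -> 0
  row 15 [01111]: ((0 OR NOT 1) XOR ((1 IMPLIES 1) IMPLIES (1 AND 0))) -> 0
  row 16 [10000]: ((1 OR NOT 0) XOR ((0 IMPLIES 0) IMPLIES (0 AND 1))) -> 1
  row 17 [10001]: ((1 OR NOT 0) XOR ((0 IMPLIES 0) IMPLIES (0 AND 1))) -> 1
  row 18 [10010]: ((1 OR NOT 0) XOR ((1 IMPLIES 1) IMPLIES (1 AND 1))) -> 0
  row 19 [10011]: ((1 OR NOT 0) XOR ((1 IMPLIES 1) IMPLIES (1 AND 1))) -> 0
  row 20 [10100]: ((1 OR NOT 0) XOR ((0 IMPLIES 0) IMPLIES (0 AND 1))) -> 1
  row 21 [10101]: ((1 OR NOT 0) XOR ((0 IMPLIES 0) IMPLIES (0 AND 1))) -> 1
  row 22 [10110]: ((1 OR NOT 0) XOR ((1 IMPLIES 1) IMPLIES (1 AND 1))) -> 0
  row 23 [10111]: ((1 OR NOT 0) XOR ((1 IMPLIES 1) IMPLIES (1 AND 1))) -> 0
  row 24 [11000]: ((1 OR NOT 1) XOR ((0 IMPLIES 0) IMPLIES (0 AND 1))) -> 1
  row 25 [11001]: ((1 OR NOT 1) XOR ((0 IMPLIES 0) IMPLIES (0 AND 1))) -> 1
  row 26 [11010]: ((1 OR NOT 1) XOR ((1 IMPLIES 1) IMPLIES (1 AND 1))) -> 0
  row 27 [11011]: ((1 OR NOT 1) XOR ((1 IMPLIES 1) IMPLIES (1 AND 1))) -> 0
  row 28 [11100]: ((1 OR NOT 1) XOR ((0 IMPLIES 0) IMPLIES (0 AND 1))) -> 1
  row 29 [11101]: ((1 OR NOT 1) XOR ((0 IMPLIES 0) IMPLIES (0 AND 1))) -> 1
  row 30 [11110]: ((1 OR NOT 1) XOR ((1 IMPLIES 1) IMPLIES (1 AND 1))) -> 0
  row 31 [11111]: ((1 OR NOT 1) XOR ((1 IMPLIES 1) IMPLIES (1 AND 1))) -> 0
Full result column, 4 rows per line (a,b,c fixed per line; d,e runs 00..11 left to right):
  rows 0-3 [a,b,c=000]: 1111  = hex F
  rows 4-7 [a,b,c=001]: 1111  = hex F
  rows 8-11 [a,b,c=010]: 0000  = hex 0
  rows 12-15 [a,b,c=011]: 0000  = hex 0
  rows 16-19 [a,b,c=100]: 1100  = hex C
  rows 20-23 [a,b,c=101]: 1100  = hex C
  rows 24-27 [a,b,c=110]: 1100  = hex C
  rows 28-31 [a,b,c=111]: 1100  = hex C
Output column (row 0 .. row 31) = 11111111000000001100110011001100
Output column grouped in 4s = 1111 1111 0000 0000 1100 1100 1100 1100 = 0xFF00CCCC
Convert to decimal digit by digit (value = value*16 + digit):
  F -> 15
  15*16 + 15 (F) = 255
  255*16 + 0 = 4080
  4080*16 + 0 = 65280
  65280*16 + 12 (C) = 1044492
  1044492*16 + 12 (C) = 16711884
  16711884*16 + 12 (C) = 267390156
  267390156*16 + 12 (C) = 4278242508
Decimal = 4278242508

4278242508


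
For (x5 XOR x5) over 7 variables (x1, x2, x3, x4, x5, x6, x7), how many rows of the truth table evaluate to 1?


Formula: (x5 XOR x5) over 7 vars (128 rows)
Evaluate each row (x1, x2, x3, x4, x5, x6, x7 as bits, MSB first):
  row 0 [0000000]: (0 XOR 0) -> 0
  row 1 [0000001]: (0 XOR 0) -> 0
  row 2 [0000010]: (0 XOR 0) -> 0
  row 3 [0000011]: (0 XOR 0) -> 0
  row 4 [0000100]: (1 XOR 1) -> 0
  (every remaining row is evaluated the same way; all 128 results are listed next)
Full result column, 8 rows per line (x1,x2,x3,x4 fixed per line; x5,x6,x7 runs 000..111 left to right):
  rows 0-7 [x1,x2,x3,x4=0000]: 00000000  (ones: 0)
  rows 8-15 [x1,x2,x3,x4=0001]: 00000000  (ones: 0)
  rows 16-23 [x1,x2,x3,x4=0010]: 00000000  (ones: 0)
  rows 24-31 [x1,x2,x3,x4=0011]: 00000000  (ones: 0)
  rows 32-39 [x1,x2,x3,x4=0100]: 00000000  (ones: 0)
  rows 40-47 [x1,x2,x3,x4=0101]: 00000000  (ones: 0)
  rows 48-55 [x1,x2,x3,x4=0110]: 00000000  (ones: 0)
  rows 56-63 [x1,x2,x3,x4=0111]: 00000000  (ones: 0)
  rows 64-71 [x1,x2,x3,x4=1000]: 00000000  (ones: 0)
  rows 72-79 [x1,x2,x3,x4=1001]: 00000000  (ones: 0)
  rows 80-87 [x1,x2,x3,x4=1010]: 00000000  (ones: 0)
  rows 88-95 [x1,x2,x3,x4=1011]: 00000000  (ones: 0)
  rows 96-103 [x1,x2,x3,x4=1100]: 00000000  (ones: 0)
  rows 104-111 [x1,x2,x3,x4=1101]: 00000000  (ones: 0)
  rows 112-119 [x1,x2,x3,x4=1110]: 00000000  (ones: 0)
  rows 120-127 [x1,x2,x3,x4=1111]: 00000000  (ones: 0)
Count of 1-rows = 0+0+0+0+0+0+0+0+0+0+0+0+0+0+0+0 = 0

0


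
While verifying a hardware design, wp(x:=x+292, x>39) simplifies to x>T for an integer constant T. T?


Formula: wp(x:=E, P) = P[E/x] (substitute E for x in postcondition)
Step 1: Postcondition: x>39
Step 2: Substitute x+292 for x: x+292>39
Step 3: Solve for x: x > 39-292 = -253

-253


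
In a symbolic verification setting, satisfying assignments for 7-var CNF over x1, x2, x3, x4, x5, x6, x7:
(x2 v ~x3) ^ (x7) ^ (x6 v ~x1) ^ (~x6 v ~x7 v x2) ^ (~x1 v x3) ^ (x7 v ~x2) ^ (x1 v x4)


CNF with 7 clauses over 7 vars (128 assignments).
An assignment satisfies CNF iff every clause has >=1 true literal.
Check each row (bits = x1,x2,x3,x4,x5,x6,x7; clause T/F shown):
  row 0 [0000000]: clauses=TFTTTTF -> 0
  row 1 [0000001]: clauses=TTTTTTF -> 0
  row 2 [0000010]: clauses=TFTTTTF -> 0
  row 3 [0000011]: clauses=TTTFTTF -> 0
  row 4 [0000100]: clauses=TFTTTTF -> 0
  (every remaining row is evaluated the same way; all 128 results are listed next)
Full result column, 8 rows per line (x1,x2,x3,x4 fixed per line; x5,x6,x7 runs 000..111 left to right):
  rows 0-7 [x1,x2,x3,x4=0000]: 00000000  (ones: 0)
  rows 8-15 [x1,x2,x3,x4=0001]: 01000100  (ones: 2)
  rows 16-23 [x1,x2,x3,x4=0010]: 00000000  (ones: 0)
  rows 24-31 [x1,x2,x3,x4=0011]: 00000000  (ones: 0)
  rows 32-39 [x1,x2,x3,x4=0100]: 00000000  (ones: 0)
  rows 40-47 [x1,x2,x3,x4=0101]: 01010101  (ones: 4)
  rows 48-55 [x1,x2,x3,x4=0110]: 00000000  (ones: 0)
  rows 56-63 [x1,x2,x3,x4=0111]: 01010101  (ones: 4)
  rows 64-71 [x1,x2,x3,x4=1000]: 00000000  (ones: 0)
  rows 72-79 [x1,x2,x3,x4=1001]: 00000000  (ones: 0)
  rows 80-87 [x1,x2,x3,x4=1010]: 00000000  (ones: 0)
  rows 88-95 [x1,x2,x3,x4=1011]: 00000000  (ones: 0)
  rows 96-103 [x1,x2,x3,x4=1100]: 00000000  (ones: 0)
  rows 104-111 [x1,x2,x3,x4=1101]: 00000000  (ones: 0)
  rows 112-119 [x1,x2,x3,x4=1110]: 00010001  (ones: 2)
  rows 120-127 [x1,x2,x3,x4=1111]: 00010001  (ones: 2)
Satisfying assignments = 0+2+0+0+0+4+0+4+0+0+0+0+0+0+2+2 = 14

14


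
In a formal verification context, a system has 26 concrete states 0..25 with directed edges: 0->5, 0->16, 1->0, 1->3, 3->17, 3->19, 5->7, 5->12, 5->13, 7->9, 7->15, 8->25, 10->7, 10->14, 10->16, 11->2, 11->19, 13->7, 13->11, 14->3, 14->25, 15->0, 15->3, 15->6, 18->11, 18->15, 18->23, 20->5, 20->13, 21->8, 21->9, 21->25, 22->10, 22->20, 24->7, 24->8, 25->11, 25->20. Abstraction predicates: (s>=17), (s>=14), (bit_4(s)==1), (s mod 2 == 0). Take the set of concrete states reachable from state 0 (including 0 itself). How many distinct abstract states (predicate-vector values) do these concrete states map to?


BFS from 0:
Concrete reachable: {0, 2, 3, 5, 6, 7, 9, 11, 12, 13, 15, 16, 17, 19}
Abstract via predicates (s>=17), (s>=14), (bit_4(s)==1), (s mod 2 == 0):
  (0,0,0,0) <- {3, 5, 7, 9, 11, 13}
  (0,0,0,1) <- {0, 2, 6, 12}
  (0,1,0,0) <- {15}
  (0,1,1,1) <- {16}
  (1,1,1,0) <- {17, 19}
Distinct abstract states = 5

5


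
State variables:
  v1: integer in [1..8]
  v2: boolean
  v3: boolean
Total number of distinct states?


State space = product of domain sizes of all variables.
Domain sizes:
  v1 (integer in [1..8]): 8
  v2 (boolean): 2
  v3 (boolean): 2
Product = 8 * 2 * 2 = 32

32


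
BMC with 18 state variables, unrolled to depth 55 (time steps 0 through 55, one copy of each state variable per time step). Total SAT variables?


BMC unrolls to depth k, creating one copy of each state var for steps 0..k.
Step count = 55 + 1 = 56 (steps 0 through 55)
Vars per step = 18
Total = 18 * 56 = 1008

1008


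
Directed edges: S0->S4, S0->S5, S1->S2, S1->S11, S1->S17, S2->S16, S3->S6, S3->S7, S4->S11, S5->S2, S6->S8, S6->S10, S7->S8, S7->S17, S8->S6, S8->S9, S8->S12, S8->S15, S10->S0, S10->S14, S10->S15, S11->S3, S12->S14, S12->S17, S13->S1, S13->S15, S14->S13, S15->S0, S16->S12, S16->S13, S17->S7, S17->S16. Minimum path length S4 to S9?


BFS layer-by-layer from S4:
  dist 0: {S4}
  dist 1: {S11}
  dist 2: {S3}
  dist 3: {S6, S7}
  dist 4: {S8, S10, S17}
  dist 5: {S0, S9, S12, S14, S15, S16}
  -> S9 reached at distance 5
Shortest path length = 5

5


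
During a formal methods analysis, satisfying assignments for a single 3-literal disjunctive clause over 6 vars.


Step 1: Total=2^6=64
Step 2: Unsat when all 3 false: 2^3=8
Step 3: Sat=64-8=56

56


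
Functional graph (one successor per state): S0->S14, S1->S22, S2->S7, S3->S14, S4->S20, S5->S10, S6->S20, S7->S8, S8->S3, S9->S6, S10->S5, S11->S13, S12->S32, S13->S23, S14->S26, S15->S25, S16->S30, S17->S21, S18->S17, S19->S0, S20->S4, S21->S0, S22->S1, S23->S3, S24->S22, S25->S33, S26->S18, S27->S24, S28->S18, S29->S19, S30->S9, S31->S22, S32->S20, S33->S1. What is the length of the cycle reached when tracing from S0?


Trace from S0 until a state repeats:
  S0 -> S14 -> S26 -> S18 -> S17 -> S21 -> S0
S0 first seen at step 0, revisited at step 6.
Cycle length = 6 - 0 = 6

6


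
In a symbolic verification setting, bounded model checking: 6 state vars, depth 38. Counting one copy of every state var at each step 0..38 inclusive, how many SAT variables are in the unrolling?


BMC unrolls to depth k, creating one copy of each state var for steps 0..k.
Step count = 38 + 1 = 39 (steps 0 through 38)
Vars per step = 6
Total = 6 * 39 = 234

234


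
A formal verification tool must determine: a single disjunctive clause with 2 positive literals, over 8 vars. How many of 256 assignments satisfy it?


Step 1: Total=2^8=256
Step 2: Unsat when all 2 false: 2^6=64
Step 3: Sat=256-64=192

192


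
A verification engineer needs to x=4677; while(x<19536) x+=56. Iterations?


Step 1: x goes from 4677 toward 19536 by 56; the body runs while x<19536, so iterations = ceil((bound-start)/step)
Step 2: Distance=14859
Step 3: ceil(14859/56)=266

266


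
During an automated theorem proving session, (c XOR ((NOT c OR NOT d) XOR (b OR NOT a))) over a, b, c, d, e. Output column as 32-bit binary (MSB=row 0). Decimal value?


Formula: (c XOR ((NOT c OR NOT d) XOR (b OR NOT a))) over a, b, c, d, e (32 rows)
Evaluate each row (bits = a,b,c,d,e, MSB first):
  row 0 [00000]: (0 XOR ((NOT 0 OR NOT 0) XOR (0 OR NOT 0))) -> 0
  row 1 [00001]: (0 XOR ((NOT 0 OR NOT 0) XOR (0 OR NOT 0))) -> 0
  row 2 [00010]: (0 XOR ((NOT 0 OR NOT 1) XOR (0 OR NOT 0))) -> 0
  row 3 [00011]: (0 XOR ((NOT 0 OR NOT 1) XOR (0 OR NOT 0))) -> 0
  row 4 [00100]: (1 XOR ((NOT 1 OR NOT 0) XOR (0 OR NOT 0))) -> 1
  row 5 [00101]: (1 XOR ((NOT 1 OR NOT 0) XOR (0 OR NOT 0))) -> 1
  row 6 [00110]: (1 XOR ((NOT 1 OR NOT 1) XOR (0 OR NOT 0))) -> 0
  row 7 [00111]: (1 XOR ((NOT 1 OR NOT 1) XOR (0 OR NOT 0))) -> 0
  row 8 [01000]: (0 XOR ((NOT 0 OR NOT 0) XOR (1 OR NOT 0))) -> 0
  row 9 [01001]: (0 XOR ((NOT 0 OR NOT 0) XOR (1 OR NOT 0))) -> 0
  row 10 [01010]: (0 XOR ((NOT 0 OR NOT 1) XOR (1 OR NOT 0))) -> 0
  row 11 [01011]: (0 XOR ((NOT 0 OR NOT 1) XOR (1 OR NOT 0))) -> 0
  row 12 [01100]: (1 XOR ((NOT 1 OR NOT 0) XOR (1 OR NOT 0))) -> 1
  row 13 [01101]: (1 XOR ((NOT 1 OR NOT 0) XOR (1 OR NOT 0))) -> 1
  row 14 [01110]: (1 XOR ((NOT 1 OR NOT 1) XOR (1 OR NOT 0))) -> 0
  row 15 [01111]: (1 XOR ((NOT 1 OR NOT 1) XOR (1 OR NOT 0))) -> 0
  row 16 [10000]: (0 XOR ((NOT 0 OR NOT 0) XOR (0 OR NOT 1))) -> 1
  row 17 [10001]: (0 XOR ((NOT 0 OR NOT 0) XOR (0 OR NOT 1))) -> 1
  row 18 [10010]: (0 XOR ((NOT 0 OR NOT 1) XOR (0 OR NOT 1))) -> 1
  row 19 [10011]: (0 XOR ((NOT 0 OR NOT 1) XOR (0 OR NOT 1))) -> 1
  row 20 [10100]: (1 XOR ((NOT 1 OR NOT 0) XOR (0 OR NOT 1))) -> 0
  row 21 [10101]: (1 XOR ((NOT 1 OR NOT 0) XOR (0 OR NOT 1))) -> 0
  row 22 [10110]: (1 XOR ((NOT 1 OR NOT 1) XOR (0 OR NOT 1))) -> 1
  row 23 [10111]: (1 XOR ((NOT 1 OR NOT 1) XOR (0 OR NOT 1))) -> 1
  row 24 [11000]: (0 XOR ((NOT 0 OR NOT 0) XOR (1 OR NOT 1))) -> 0
  row 25 [11001]: (0 XOR ((NOT 0 OR NOT 0) XOR (1 OR NOT 1))) -> 0
  row 26 [11010]: (0 XOR ((NOT 0 OR NOT 1) XOR (1 OR NOT 1))) -> 0
  row 27 [11011]: (0 XOR ((NOT 0 OR NOT 1) XOR (1 OR NOT 1))) -> 0
  row 28 [11100]: (1 XOR ((NOT 1 OR NOT 0) XOR (1 OR NOT 1))) -> 1
  row 29 [11101]: (1 XOR ((NOT 1 OR NOT 0) XOR (1 OR NOT 1))) -> 1
  row 30 [11110]: (1 XOR ((NOT 1 OR NOT 1) XOR (1 OR NOT 1))) -> 0
  row 31 [11111]: (1 XOR ((NOT 1 OR NOT 1) XOR (1 OR NOT 1))) -> 0
Full result column, 4 rows per line (a,b,c fixed per line; d,e runs 00..11 left to right):
  rows 0-3 [a,b,c=000]: 0000  = hex 0
  rows 4-7 [a,b,c=001]: 1100  = hex C
  rows 8-11 [a,b,c=010]: 0000  = hex 0
  rows 12-15 [a,b,c=011]: 1100  = hex C
  rows 16-19 [a,b,c=100]: 1111  = hex F
  rows 20-23 [a,b,c=101]: 0011  = hex 3
  rows 24-27 [a,b,c=110]: 0000  = hex 0
  rows 28-31 [a,b,c=111]: 1100  = hex C
Output column (row 0 .. row 31) = 00001100000011001111001100001100
Output column grouped in 4s = 0000 1100 0000 1100 1111 0011 0000 1100 = 0x0C0CF30C
Convert to decimal digit by digit (value = value*16 + digit):
  0 -> 0
  0*16 + 12 (C) = 12
  12*16 + 0 = 192
  192*16 + 12 (C) = 3084
  3084*16 + 15 (F) = 49359
  49359*16 + 3 = 789747
  789747*16 + 0 = 12635952
  12635952*16 + 12 (C) = 202175244
Decimal = 202175244

202175244


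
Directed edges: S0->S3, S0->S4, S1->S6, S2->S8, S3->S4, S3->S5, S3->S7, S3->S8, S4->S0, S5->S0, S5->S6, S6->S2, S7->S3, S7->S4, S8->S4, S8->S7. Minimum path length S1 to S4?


BFS layer-by-layer from S1:
  dist 0: {S1}
  dist 1: {S6}
  dist 2: {S2}
  dist 3: {S8}
  dist 4: {S4, S7}
  -> S4 reached at distance 4
Shortest path length = 4

4


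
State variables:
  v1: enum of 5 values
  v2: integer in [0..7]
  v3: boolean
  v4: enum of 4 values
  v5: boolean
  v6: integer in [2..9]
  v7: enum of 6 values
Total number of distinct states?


State space = product of domain sizes of all variables.
Domain sizes:
  v1 (enum of 5 values): 5
  v2 (integer in [0..7]): 8
  v3 (boolean): 2
  v4 (enum of 4 values): 4
  v5 (boolean): 2
  v6 (integer in [2..9]): 8
  v7 (enum of 6 values): 6
Product = 5 * 8 * 2 * 4 * 2 * 8 * 6 = 30720

30720


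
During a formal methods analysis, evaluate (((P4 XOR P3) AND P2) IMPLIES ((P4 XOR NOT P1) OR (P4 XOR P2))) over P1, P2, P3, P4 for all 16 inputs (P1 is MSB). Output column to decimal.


Formula: (((P4 XOR P3) AND P2) IMPLIES ((P4 XOR NOT P1) OR (P4 XOR P2))) over P1, P2, P3, P4 (16 rows)
Evaluate each row (bits = P1,P2,P3,P4, MSB first):
  row 0 [0000]: (((0 XOR 0) AND 0) IMPLIES ((0 XOR NOT 0) OR (0 XOR 0))) -> 1
  row 1 [0001]: (((1 XOR 0) AND 0) IMPLIES ((1 XOR NOT 0) OR (1 XOR 0))) -> 1
  row 2 [0010]: (((0 XOR 1) AND 0) IMPLIES ((0 XOR NOT 0) OR (0 XOR 0))) -> 1
  row 3 [0011]: (((1 XOR 1) AND 0) IMPLIES ((1 XOR NOT 0) OR (1 XOR 0))) -> 1
  row 4 [0100]: (((0 XOR 0) AND 1) IMPLIES ((0 XOR NOT 0) OR (0 XOR 1))) -> 1
  row 5 [0101]: (((1 XOR 0) AND 1) IMPLIES ((1 XOR NOT 0) OR (1 XOR 1))) -> 0
  row 6 [0110]: (((0 XOR 1) AND 1) IMPLIES ((0 XOR NOT 0) OR (0 XOR 1))) -> 1
  row 7 [0111]: (((1 XOR 1) AND 1) IMPLIES ((1 XOR NOT 0) OR (1 XOR 1))) -> 1
  row 8 [1000]: (((0 XOR 0) AND 0) IMPLIES ((0 XOR NOT 1) OR (0 XOR 0))) -> 1
  row 9 [1001]: (((1 XOR 0) AND 0) IMPLIES ((1 XOR NOT 1) OR (1 XOR 0))) -> 1
  row 10 [1010]: (((0 XOR 1) AND 0) IMPLIES ((0 XOR NOT 1) OR (0 XOR 0))) -> 1
  row 11 [1011]: (((1 XOR 1) AND 0) IMPLIES ((1 XOR NOT 1) OR (1 XOR 0))) -> 1
  row 12 [1100]: (((0 XOR 0) AND 1) IMPLIES ((0 XOR NOT 1) OR (0 XOR 1))) -> 1
  row 13 [1101]: (((1 XOR 0) AND 1) IMPLIES ((1 XOR NOT 1) OR (1 XOR 1))) -> 1
  row 14 [1110]: (((0 XOR 1) AND 1) IMPLIES ((0 XOR NOT 1) OR (0 XOR 1))) -> 1
  row 15 [1111]: (((1 XOR 1) AND 1) IMPLIES ((1 XOR NOT 1) OR (1 XOR 1))) -> 1
Full result column, 4 rows per line (P1,P2 fixed per line; P3,P4 runs 00..11 left to right):
  rows 0-3 [P1,P2=00]: 1111  = hex F
  rows 4-7 [P1,P2=01]: 1011  = hex B
  rows 8-11 [P1,P2=10]: 1111  = hex F
  rows 12-15 [P1,P2=11]: 1111  = hex F
Output column (row 0 .. row 15) = 1111101111111111
Output column grouped in 4s = 1111 1011 1111 1111 = 0xFBFF
Convert to decimal digit by digit (value = value*16 + digit):
  F -> 15
  15*16 + 11 (B) = 251
  251*16 + 15 (F) = 4031
  4031*16 + 15 (F) = 64511
Decimal = 64511

64511


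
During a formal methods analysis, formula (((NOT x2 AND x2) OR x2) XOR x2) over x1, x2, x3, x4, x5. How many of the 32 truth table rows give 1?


Formula: (((NOT x2 AND x2) OR x2) XOR x2) over 5 vars (32 rows)
Evaluate each row (x1, x2, x3, x4, x5 as bits, MSB first):
  row 0 [00000]: (((NOT 0 AND 0) OR 0) XOR 0) -> 0
  row 1 [00001]: (((NOT 0 AND 0) OR 0) XOR 0) -> 0
  row 2 [00010]: (((NOT 0 AND 0) OR 0) XOR 0) -> 0
  row 3 [00011]: (((NOT 0 AND 0) OR 0) XOR 0) -> 0
  row 4 [00100]: (((NOT 0 AND 0) OR 0) XOR 0) -> 0
  row 5 [00101]: (((NOT 0 AND 0) OR 0) XOR 0) -> 0
  row 6 [00110]: (((NOT 0 AND 0) OR 0) XOR 0) -> 0
  row 7 [00111]: (((NOT 0 AND 0) OR 0) XOR 0) -> 0
  row 8 [01000]: (((NOT 1 AND 1) OR 1) XOR 1) -> 0
  row 9 [01001]: (((NOT 1 AND 1) OR 1) XOR 1) -> 0
  row 10 [01010]: (((NOT 1 AND 1) OR 1) XOR 1) -> 0
  row 11 [01011]: (((NOT 1 AND 1) OR 1) XOR 1) -> 0
  row 12 [01100]: (((NOT 1 AND 1) OR 1) XOR 1) -> 0
  row 13 [01101]: (((NOT 1 AND 1) OR 1) XOR 1) -> 0
  row 14 [01110]: (((NOT 1 AND 1) OR 1) XOR 1) -> 0
  row 15 [01111]: (((NOT 1 AND 1) OR 1) XOR 1) -> 0
  row 16 [10000]: (((NOT 0 AND 0) OR 0) XOR 0) -> 0
  row 17 [10001]: (((NOT 0 AND 0) OR 0) XOR 0) -> 0
  row 18 [10010]: (((NOT 0 AND 0) OR 0) XOR 0) -> 0
  row 19 [10011]: (((NOT 0 AND 0) OR 0) XOR 0) -> 0
  row 20 [10100]: (((NOT 0 AND 0) OR 0) XOR 0) -> 0
  row 21 [10101]: (((NOT 0 AND 0) OR 0) XOR 0) -> 0
  row 22 [10110]: (((NOT 0 AND 0) OR 0) XOR 0) -> 0
  row 23 [10111]: (((NOT 0 AND 0) OR 0) XOR 0) -> 0
  row 24 [11000]: (((NOT 1 AND 1) OR 1) XOR 1) -> 0
  row 25 [11001]: (((NOT 1 AND 1) OR 1) XOR 1) -> 0
  row 26 [11010]: (((NOT 1 AND 1) OR 1) XOR 1) -> 0
  row 27 [11011]: (((NOT 1 AND 1) OR 1) XOR 1) -> 0
  row 28 [11100]: (((NOT 1 AND 1) OR 1) XOR 1) -> 0
  row 29 [11101]: (((NOT 1 AND 1) OR 1) XOR 1) -> 0
  row 30 [11110]: (((NOT 1 AND 1) OR 1) XOR 1) -> 0
  row 31 [11111]: (((NOT 1 AND 1) OR 1) XOR 1) -> 0
Full result column, 8 rows per line (x1,x2 fixed per line; x3,x4,x5 runs 000..111 left to right):
  rows 0-7 [x1,x2=00]: 00000000  (ones: 0)
  rows 8-15 [x1,x2=01]: 00000000  (ones: 0)
  rows 16-23 [x1,x2=10]: 00000000  (ones: 0)
  rows 24-31 [x1,x2=11]: 00000000  (ones: 0)
Count of 1-rows = 0+0+0+0 = 0

0


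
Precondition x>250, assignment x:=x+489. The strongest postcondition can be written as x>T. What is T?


Formula: sp(P, x:=E) = exists old_x. (x = E[old_x/x]) AND P[old_x/x] (old_x is the value of x before the assignment; eliminate old_x by solving x = E[old_x/x] for old_x)
Step 1: Precondition P: x>250, i.e. old_x > 250
Step 2: Assignment gives x = old_x + 489, so old_x = x - 489
Step 3: Substitute into P: x - 489 > 250
Step 4: Simplify: x > 250+489 = 739

739


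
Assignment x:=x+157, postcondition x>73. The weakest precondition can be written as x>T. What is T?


Formula: wp(x:=E, P) = P[E/x] (substitute E for x in postcondition)
Step 1: Postcondition: x>73
Step 2: Substitute x+157 for x: x+157>73
Step 3: Solve for x: x > 73-157 = -84

-84


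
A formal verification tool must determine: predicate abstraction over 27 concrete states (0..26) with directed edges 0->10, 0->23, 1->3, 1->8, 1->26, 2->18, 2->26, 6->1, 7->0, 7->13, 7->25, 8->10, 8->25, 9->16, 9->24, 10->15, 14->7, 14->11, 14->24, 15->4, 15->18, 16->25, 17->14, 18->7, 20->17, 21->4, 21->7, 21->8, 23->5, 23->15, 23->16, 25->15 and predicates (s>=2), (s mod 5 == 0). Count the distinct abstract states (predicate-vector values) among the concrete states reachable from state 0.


BFS from 0:
Concrete reachable: {0, 4, 5, 7, 10, 13, 15, 16, 18, 23, 25}
Abstract via predicates (s>=2), (s mod 5 == 0):
  (0,1) <- {0}
  (1,0) <- {4, 7, 13, 16, 18, 23}
  (1,1) <- {5, 10, 15, 25}
Distinct abstract states = 3

3


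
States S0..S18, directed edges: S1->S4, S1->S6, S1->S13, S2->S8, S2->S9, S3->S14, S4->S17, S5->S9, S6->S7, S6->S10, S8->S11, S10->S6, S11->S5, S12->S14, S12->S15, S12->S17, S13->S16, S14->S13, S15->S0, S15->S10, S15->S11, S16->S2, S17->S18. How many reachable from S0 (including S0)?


BFS from S0:
  layer 0: {S0}
Reachable set: {S0}
Count = 1

1


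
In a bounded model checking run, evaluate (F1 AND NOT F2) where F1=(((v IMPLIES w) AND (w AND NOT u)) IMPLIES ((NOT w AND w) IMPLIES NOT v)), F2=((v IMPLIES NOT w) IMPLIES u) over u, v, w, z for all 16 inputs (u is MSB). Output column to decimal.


F1 = (((v IMPLIES w) AND (w AND NOT u)) IMPLIES ((NOT w AND w) IMPLIES NOT v))
F2 = ((v IMPLIES NOT w) IMPLIES u)
Counterexample to F1=>F2 is where F1=1 and F2=0.
Evaluate each row (bits = u,v,w,z, MSB first):
  row 0 [0000]: F1=1 F2=0 -> F1&~F2 -> 1
  row 1 [0001]: F1=1 F2=0 -> F1&~F2 -> 1
  row 2 [0010]: F1=1 F2=0 -> F1&~F2 -> 1
  row 3 [0011]: F1=1 F2=0 -> F1&~F2 -> 1
  row 4 [0100]: F1=1 F2=0 -> F1&~F2 -> 1
  row 5 [0101]: F1=1 F2=0 -> F1&~F2 -> 1
  row 6 [0110]: F1=1 F2=1 -> F1&~F2 -> 0
  row 7 [0111]: F1=1 F2=1 -> F1&~F2 -> 0
  row 8 [1000]: F1=1 F2=1 -> F1&~F2 -> 0
  row 9 [1001]: F1=1 F2=1 -> F1&~F2 -> 0
  row 10 [1010]: F1=1 F2=1 -> F1&~F2 -> 0
  row 11 [1011]: F1=1 F2=1 -> F1&~F2 -> 0
  row 12 [1100]: F1=1 F2=1 -> F1&~F2 -> 0
  row 13 [1101]: F1=1 F2=1 -> F1&~F2 -> 0
  row 14 [1110]: F1=1 F2=1 -> F1&~F2 -> 0
  row 15 [1111]: F1=1 F2=1 -> F1&~F2 -> 0
Full result column, 4 rows per line (u,v fixed per line; w,z runs 00..11 left to right):
  rows 0-3 [u,v=00]: 1111  = hex F
  rows 4-7 [u,v=01]: 1100  = hex C
  rows 8-11 [u,v=10]: 0000  = hex 0
  rows 12-15 [u,v=11]: 0000  = hex 0
Counterexample vector (row 0 .. row 15) = 1111110000000000
Output column grouped in 4s = 1111 1100 0000 0000 = 0xFC00
Convert to decimal digit by digit (value = value*16 + digit):
  F -> 15
  15*16 + 12 (C) = 252
  252*16 + 0 = 4032
  4032*16 + 0 = 64512
Decimal = 64512

64512


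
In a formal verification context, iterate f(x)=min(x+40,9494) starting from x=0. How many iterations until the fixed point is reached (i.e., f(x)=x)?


Step 1: x=0, cap=9494, increment=40
Step 2: x grows by 40 each step until capped at 9494; fixed point is x=9494
Step 3: iterations = ceil(9494/40) = 238

238


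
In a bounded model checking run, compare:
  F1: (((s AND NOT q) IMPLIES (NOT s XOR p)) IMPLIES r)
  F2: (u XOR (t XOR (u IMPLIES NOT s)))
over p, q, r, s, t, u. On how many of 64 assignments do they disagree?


F1 = (((s AND NOT q) IMPLIES (NOT s XOR p)) IMPLIES r)
F2 = (u XOR (t XOR (u IMPLIES NOT s)))
Evaluate both on each of 64 rows (bits = p,q,r,s,t,u):
  row 0 [000000]: F1=0 F2=1 (differ) -> 1
  row 1 [000001]: F1=0 F2=0 -> 0
  row 2 [000010]: F1=0 F2=0 -> 0
  row 3 [000011]: F1=0 F2=1 (differ) -> 1
  row 4 [000100]: F1=1 F2=1 -> 0
  (every remaining row is evaluated the same way; all 64 results are listed next)
Full result column, 8 rows per line (p,q,r fixed per line; s,t,u runs 000..111 left to right):
  rows 0-7 [p,q,r=000]: 10010011  (ones: 4)
  rows 8-15 [p,q,r=001]: 01100011  (ones: 4)
  rows 16-23 [p,q,r=010]: 10011100  (ones: 4)
  rows 24-31 [p,q,r=011]: 01100011  (ones: 4)
  rows 32-39 [p,q,r=100]: 10011100  (ones: 4)
  rows 40-47 [p,q,r=101]: 01100011  (ones: 4)
  rows 48-55 [p,q,r=110]: 10011100  (ones: 4)
  rows 56-63 [p,q,r=111]: 01100011  (ones: 4)
Disagreements = 4+4+4+4+4+4+4+4 = 32

32
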